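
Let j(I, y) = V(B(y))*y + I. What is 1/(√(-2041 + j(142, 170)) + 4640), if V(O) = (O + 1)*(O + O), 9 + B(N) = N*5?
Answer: -4640/219229981 + √240759581/219229981 ≈ 4.9612e-5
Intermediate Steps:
B(N) = -9 + 5*N (B(N) = -9 + N*5 = -9 + 5*N)
V(O) = 2*O*(1 + O) (V(O) = (1 + O)*(2*O) = 2*O*(1 + O))
j(I, y) = I + 2*y*(-9 + 5*y)*(-8 + 5*y) (j(I, y) = (2*(-9 + 5*y)*(1 + (-9 + 5*y)))*y + I = (2*(-9 + 5*y)*(-8 + 5*y))*y + I = 2*y*(-9 + 5*y)*(-8 + 5*y) + I = I + 2*y*(-9 + 5*y)*(-8 + 5*y))
1/(√(-2041 + j(142, 170)) + 4640) = 1/(√(-2041 + (142 + 2*170*(-9 + 5*170)*(-8 + 5*170))) + 4640) = 1/(√(-2041 + (142 + 2*170*(-9 + 850)*(-8 + 850))) + 4640) = 1/(√(-2041 + (142 + 2*170*841*842)) + 4640) = 1/(√(-2041 + (142 + 240761480)) + 4640) = 1/(√(-2041 + 240761622) + 4640) = 1/(√240759581 + 4640) = 1/(4640 + √240759581)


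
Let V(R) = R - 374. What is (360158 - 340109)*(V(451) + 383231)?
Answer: 7684942092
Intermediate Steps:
V(R) = -374 + R
(360158 - 340109)*(V(451) + 383231) = (360158 - 340109)*((-374 + 451) + 383231) = 20049*(77 + 383231) = 20049*383308 = 7684942092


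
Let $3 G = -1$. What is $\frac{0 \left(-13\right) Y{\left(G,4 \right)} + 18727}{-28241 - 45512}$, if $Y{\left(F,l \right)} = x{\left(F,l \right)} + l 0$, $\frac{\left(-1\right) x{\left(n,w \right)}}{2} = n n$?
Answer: $- \frac{18727}{73753} \approx -0.25391$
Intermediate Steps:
$G = - \frac{1}{3}$ ($G = \frac{1}{3} \left(-1\right) = - \frac{1}{3} \approx -0.33333$)
$x{\left(n,w \right)} = - 2 n^{2}$ ($x{\left(n,w \right)} = - 2 n n = - 2 n^{2}$)
$Y{\left(F,l \right)} = - 2 F^{2}$ ($Y{\left(F,l \right)} = - 2 F^{2} + l 0 = - 2 F^{2} + 0 = - 2 F^{2}$)
$\frac{0 \left(-13\right) Y{\left(G,4 \right)} + 18727}{-28241 - 45512} = \frac{0 \left(-13\right) \left(- 2 \left(- \frac{1}{3}\right)^{2}\right) + 18727}{-28241 - 45512} = \frac{0 \left(\left(-2\right) \frac{1}{9}\right) + 18727}{-73753} = \left(0 \left(- \frac{2}{9}\right) + 18727\right) \left(- \frac{1}{73753}\right) = \left(0 + 18727\right) \left(- \frac{1}{73753}\right) = 18727 \left(- \frac{1}{73753}\right) = - \frac{18727}{73753}$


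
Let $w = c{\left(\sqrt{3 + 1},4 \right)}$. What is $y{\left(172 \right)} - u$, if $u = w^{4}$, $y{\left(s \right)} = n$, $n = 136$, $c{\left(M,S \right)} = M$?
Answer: $120$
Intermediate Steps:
$y{\left(s \right)} = 136$
$w = 2$ ($w = \sqrt{3 + 1} = \sqrt{4} = 2$)
$u = 16$ ($u = 2^{4} = 16$)
$y{\left(172 \right)} - u = 136 - 16 = 120$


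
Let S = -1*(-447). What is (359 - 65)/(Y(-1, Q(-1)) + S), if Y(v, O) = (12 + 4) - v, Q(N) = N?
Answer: 147/232 ≈ 0.63362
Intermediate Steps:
S = 447
Y(v, O) = 16 - v
(359 - 65)/(Y(-1, Q(-1)) + S) = (359 - 65)/((16 - 1*(-1)) + 447) = 294/((16 + 1) + 447) = 294/(17 + 447) = 294/464 = 294*(1/464) = 147/232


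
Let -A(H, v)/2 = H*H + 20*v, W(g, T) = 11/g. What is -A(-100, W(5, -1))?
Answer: 20088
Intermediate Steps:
A(H, v) = -40*v - 2*H² (A(H, v) = -2*(H*H + 20*v) = -2*(H² + 20*v) = -40*v - 2*H²)
-A(-100, W(5, -1)) = -(-440/5 - 2*(-100)²) = -(-440/5 - 2*10000) = -(-40*11/5 - 20000) = -(-88 - 20000) = -1*(-20088) = 20088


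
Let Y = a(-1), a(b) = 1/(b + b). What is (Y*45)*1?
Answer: -45/2 ≈ -22.500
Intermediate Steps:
a(b) = 1/(2*b)
Y = -½ (Y = (½)/(-1) = (½)*(-1) = -½ ≈ -0.50000)
(Y*45)*1 = -½*45*1 = -45/2*1 = -45/2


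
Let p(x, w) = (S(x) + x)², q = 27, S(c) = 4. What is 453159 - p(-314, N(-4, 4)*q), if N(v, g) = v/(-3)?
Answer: 357059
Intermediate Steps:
N(v, g) = -v/3 (N(v, g) = v*(-⅓) = -v/3)
p(x, w) = (4 + x)²
453159 - p(-314, N(-4, 4)*q) = 453159 - (4 - 314)² = 453159 - 1*(-310)² = 453159 - 1*96100 = 453159 - 96100 = 357059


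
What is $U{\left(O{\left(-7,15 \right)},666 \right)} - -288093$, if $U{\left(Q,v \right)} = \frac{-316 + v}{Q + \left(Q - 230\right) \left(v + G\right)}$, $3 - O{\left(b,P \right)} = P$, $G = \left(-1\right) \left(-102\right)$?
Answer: $\frac{26773634687}{92934} \approx 2.8809 \cdot 10^{5}$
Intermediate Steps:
$G = 102$
$O{\left(b,P \right)} = 3 - P$
$U{\left(Q,v \right)} = \frac{-316 + v}{Q + \left(-230 + Q\right) \left(102 + v\right)}$ ($U{\left(Q,v \right)} = \frac{-316 + v}{Q + \left(Q - 230\right) \left(v + 102\right)} = \frac{-316 + v}{Q + \left(-230 + Q\right) \left(102 + v\right)}$)
$U{\left(O{\left(-7,15 \right)},666 \right)} - -288093 = \frac{-316 + 666}{-23460 - 153180 + 103 \left(3 - 15\right) + \left(3 - 15\right) 666} - -288093 = \frac{1}{-23460 - 153180 + 103 \left(3 - 15\right) + \left(3 - 15\right) 666} \cdot 350 + 288093 = \frac{1}{-23460 - 153180 + 103 \left(-12\right) - 7992} \cdot 350 + 288093 = \frac{1}{-23460 - 153180 - 1236 - 7992} \cdot 350 + 288093 = \frac{1}{-185868} \cdot 350 + 288093 = \left(- \frac{1}{185868}\right) 350 + 288093 = - \frac{175}{92934} + 288093 = \frac{26773634687}{92934}$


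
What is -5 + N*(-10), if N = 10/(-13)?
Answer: 35/13 ≈ 2.6923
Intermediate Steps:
N = -10/13 (N = 10*(-1/13) = -10/13 ≈ -0.76923)
-5 + N*(-10) = -5 - 10/13*(-10) = -5 + 100/13 = 35/13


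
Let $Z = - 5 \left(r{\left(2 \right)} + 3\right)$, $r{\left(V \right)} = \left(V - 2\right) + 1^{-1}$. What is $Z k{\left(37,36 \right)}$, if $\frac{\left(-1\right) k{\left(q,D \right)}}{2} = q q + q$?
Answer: $56240$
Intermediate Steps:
$k{\left(q,D \right)} = - 2 q - 2 q^{2}$ ($k{\left(q,D \right)} = - 2 \left(q q + q\right) = - 2 \left(q^{2} + q\right) = - 2 \left(q + q^{2}\right) = - 2 q - 2 q^{2}$)
$r{\left(V \right)} = -1 + V$ ($r{\left(V \right)} = \left(-2 + V\right) + 1 = -1 + V$)
$Z = -20$ ($Z = - 5 \left(\left(-1 + 2\right) + 3\right) = - 5 \left(1 + 3\right) = \left(-5\right) 4 = -20$)
$Z k{\left(37,36 \right)} = - 20 \left(\left(-2\right) 37 \left(1 + 37\right)\right) = - 20 \left(\left(-2\right) 37 \cdot 38\right) = \left(-20\right) \left(-2812\right) = 56240$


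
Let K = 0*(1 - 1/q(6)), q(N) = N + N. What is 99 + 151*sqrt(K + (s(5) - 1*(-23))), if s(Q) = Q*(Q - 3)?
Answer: 99 + 151*sqrt(33) ≈ 966.43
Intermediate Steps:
s(Q) = Q*(-3 + Q)
q(N) = 2*N
K = 0 (K = 0*(1 - 1/(2*6)) = 0*(1 - 1/12) = 0*(11/12) = 0)
99 + 151*sqrt(K + (s(5) - 1*(-23))) = 99 + 151*sqrt(0 + (5*(-3 + 5) - 1*(-23))) = 99 + 151*sqrt(0 + (5*2 + 23)) = 99 + 151*sqrt(0 + (10 + 23)) = 99 + 151*sqrt(0 + 33) = 99 + 151*sqrt(33)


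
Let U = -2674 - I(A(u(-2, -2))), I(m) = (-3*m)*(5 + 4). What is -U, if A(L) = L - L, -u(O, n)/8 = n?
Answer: 2674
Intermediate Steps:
u(O, n) = -8*n
A(L) = 0
I(m) = -27*m (I(m) = -3*m*9 = -27*m)
U = -2674 (U = -2674 - (-27)*0 = -2674 - 1*0 = -2674 + 0 = -2674)
-U = -1*(-2674) = 2674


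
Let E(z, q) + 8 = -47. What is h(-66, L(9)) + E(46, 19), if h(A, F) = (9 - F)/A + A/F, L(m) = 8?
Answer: -8351/132 ≈ -63.265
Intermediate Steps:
E(z, q) = -55 (E(z, q) = -8 - 47 = -55)
h(A, F) = A/F + (9 - F)/A (h(A, F) = (9 - F)/A + A/F = A/F + (9 - F)/A)
h(-66, L(9)) + E(46, 19) = (9/(-66) - 66/8 - 1*8/(-66)) - 55 = (9*(-1/66) - 66*⅛ - 1*8*(-1/66)) - 55 = (-3/22 - 33/4 + 4/33) - 55 = -1091/132 - 55 = -8351/132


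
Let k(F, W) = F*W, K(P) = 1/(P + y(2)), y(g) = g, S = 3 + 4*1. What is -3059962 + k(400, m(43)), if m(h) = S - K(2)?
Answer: -3057262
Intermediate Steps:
S = 7 (S = 3 + 4 = 7)
K(P) = 1/(2 + P) (K(P) = 1/(P + 2) = 1/(2 + P))
m(h) = 27/4 (m(h) = 7 - 1/(2 + 2) = 7 - 1/4 = 7 - 1*¼ = 7 - ¼ = 27/4)
-3059962 + k(400, m(43)) = -3059962 + 400*(27/4) = -3059962 + 2700 = -3057262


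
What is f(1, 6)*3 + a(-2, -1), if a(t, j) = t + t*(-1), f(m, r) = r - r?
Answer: 0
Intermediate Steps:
f(m, r) = 0
a(t, j) = 0 (a(t, j) = t - t = 0)
f(1, 6)*3 + a(-2, -1) = 0*3 + 0 = 0 + 0 = 0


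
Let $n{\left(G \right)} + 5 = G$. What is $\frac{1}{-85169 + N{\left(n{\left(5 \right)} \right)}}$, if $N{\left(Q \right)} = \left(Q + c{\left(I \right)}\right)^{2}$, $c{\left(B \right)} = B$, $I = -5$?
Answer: $- \frac{1}{85144} \approx -1.1745 \cdot 10^{-5}$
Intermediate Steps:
$n{\left(G \right)} = -5 + G$
$N{\left(Q \right)} = \left(-5 + Q\right)^{2}$ ($N{\left(Q \right)} = \left(Q - 5\right)^{2} = \left(-5 + Q\right)^{2}$)
$\frac{1}{-85169 + N{\left(n{\left(5 \right)} \right)}} = \frac{1}{-85169 + \left(-5 + \left(-5 + 5\right)\right)^{2}} = \frac{1}{-85169 + \left(-5 + 0\right)^{2}} = \frac{1}{-85169 + \left(-5\right)^{2}} = \frac{1}{-85169 + 25} = \frac{1}{-85144} = - \frac{1}{85144}$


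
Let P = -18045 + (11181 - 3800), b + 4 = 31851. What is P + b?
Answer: 21183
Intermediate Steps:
b = 31847 (b = -4 + 31851 = 31847)
P = -10664 (P = -18045 + 7381 = -10664)
P + b = -10664 + 31847 = 21183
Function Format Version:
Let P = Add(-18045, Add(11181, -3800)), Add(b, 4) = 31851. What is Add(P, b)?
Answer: 21183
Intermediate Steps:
b = 31847 (b = Add(-4, 31851) = 31847)
P = -10664 (P = Add(-18045, 7381) = -10664)
Add(P, b) = Add(-10664, 31847) = 21183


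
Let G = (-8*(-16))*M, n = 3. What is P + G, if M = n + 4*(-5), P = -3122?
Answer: -5298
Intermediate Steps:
M = -17 (M = 3 + 4*(-5) = 3 - 20 = -17)
G = -2176 (G = -8*(-16)*(-17) = 128*(-17) = -2176)
P + G = -3122 - 2176 = -5298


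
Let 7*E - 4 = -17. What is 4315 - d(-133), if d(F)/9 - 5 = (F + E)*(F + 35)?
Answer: -114674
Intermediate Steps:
E = -13/7 (E = 4/7 + (1/7)*(-17) = 4/7 - 17/7 = -13/7 ≈ -1.8571)
d(F) = 45 + 9*(35 + F)*(-13/7 + F) (d(F) = 45 + 9*((F - 13/7)*(F + 35)) = 45 + 9*((-13/7 + F)*(35 + F)) = 45 + 9*((35 + F)*(-13/7 + F)) = 45 + 9*(35 + F)*(-13/7 + F))
4315 - d(-133) = 4315 - (-540 + 9*(-133)**2 + (2088/7)*(-133)) = 4315 - (-540 + 9*17689 - 39672) = 4315 - (-540 + 159201 - 39672) = 4315 - 1*118989 = 4315 - 118989 = -114674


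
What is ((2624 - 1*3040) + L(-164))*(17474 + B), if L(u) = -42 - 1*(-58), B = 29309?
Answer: -18713200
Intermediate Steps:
L(u) = 16 (L(u) = -42 + 58 = 16)
((2624 - 1*3040) + L(-164))*(17474 + B) = ((2624 - 1*3040) + 16)*(17474 + 29309) = ((2624 - 3040) + 16)*46783 = (-416 + 16)*46783 = -400*46783 = -18713200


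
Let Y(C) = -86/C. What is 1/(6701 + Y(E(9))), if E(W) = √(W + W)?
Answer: 60309/404126911 + 129*√2/404126911 ≈ 0.00014968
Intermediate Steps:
E(W) = √2*√W (E(W) = √(2*W) = √2*√W)
1/(6701 + Y(E(9))) = 1/(6701 - 86*√2/6) = 1/(6701 - 43*√2/3)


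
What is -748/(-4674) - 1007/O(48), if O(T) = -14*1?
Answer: 2358595/32718 ≈ 72.089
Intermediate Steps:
O(T) = -14
-748/(-4674) - 1007/O(48) = -748/(-4674) - 1007/(-14) = -748*(-1/4674) - 1007*(-1/14) = 374/2337 + 1007/14 = 2358595/32718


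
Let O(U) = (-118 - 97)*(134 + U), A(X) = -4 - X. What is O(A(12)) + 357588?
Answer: 332218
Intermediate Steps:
O(U) = -28810 - 215*U (O(U) = -215*(134 + U) = -28810 - 215*U)
O(A(12)) + 357588 = (-28810 - 215*(-4 - 1*12)) + 357588 = (-28810 - 215*(-4 - 12)) + 357588 = (-28810 - 215*(-16)) + 357588 = (-28810 + 3440) + 357588 = -25370 + 357588 = 332218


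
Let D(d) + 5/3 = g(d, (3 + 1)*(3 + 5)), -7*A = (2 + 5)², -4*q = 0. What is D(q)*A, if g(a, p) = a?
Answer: 35/3 ≈ 11.667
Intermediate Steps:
q = 0 (q = -¼*0 = 0)
A = -7 (A = -(2 + 5)²/7 = -⅐*7² = -⅐*49 = -7)
D(d) = -5/3 + d
D(q)*A = (-5/3 + 0)*(-7) = -5/3*(-7) = 35/3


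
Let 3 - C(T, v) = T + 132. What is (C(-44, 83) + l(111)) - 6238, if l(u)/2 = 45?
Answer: -6233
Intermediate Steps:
C(T, v) = -129 - T (C(T, v) = 3 - (T + 132) = 3 - (132 + T) = 3 + (-132 - T) = -129 - T)
l(u) = 90 (l(u) = 2*45 = 90)
(C(-44, 83) + l(111)) - 6238 = ((-129 - 1*(-44)) + 90) - 6238 = ((-129 + 44) + 90) - 6238 = (-85 + 90) - 6238 = 5 - 6238 = -6233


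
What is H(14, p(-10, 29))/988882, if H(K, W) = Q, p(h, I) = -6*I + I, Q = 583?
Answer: 583/988882 ≈ 0.00058956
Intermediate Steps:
p(h, I) = -5*I
H(K, W) = 583
H(14, p(-10, 29))/988882 = 583/988882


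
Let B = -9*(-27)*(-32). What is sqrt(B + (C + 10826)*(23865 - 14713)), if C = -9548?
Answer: 12*sqrt(81170) ≈ 3418.8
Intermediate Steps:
B = -7776 (B = 243*(-32) = -7776)
sqrt(B + (C + 10826)*(23865 - 14713)) = sqrt(-7776 + (-9548 + 10826)*(23865 - 14713)) = sqrt(-7776 + 1278*9152) = sqrt(-7776 + 11696256) = sqrt(11688480) = 12*sqrt(81170)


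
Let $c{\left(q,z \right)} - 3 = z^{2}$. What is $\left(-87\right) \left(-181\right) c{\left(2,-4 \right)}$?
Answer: $299193$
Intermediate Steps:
$c{\left(q,z \right)} = 3 + z^{2}$
$\left(-87\right) \left(-181\right) c{\left(2,-4 \right)} = \left(-87\right) \left(-181\right) \left(3 + \left(-4\right)^{2}\right) = 15747 \left(3 + 16\right) = 15747 \cdot 19 = 299193$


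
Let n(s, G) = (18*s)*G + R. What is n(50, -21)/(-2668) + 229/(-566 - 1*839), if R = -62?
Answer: 13015319/1874270 ≈ 6.9442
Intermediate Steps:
n(s, G) = -62 + 18*G*s (n(s, G) = (18*s)*G - 62 = 18*G*s - 62 = -62 + 18*G*s)
n(50, -21)/(-2668) + 229/(-566 - 1*839) = (-62 + 18*(-21)*50)/(-2668) + 229/(-566 - 1*839) = (-62 - 18900)*(-1/2668) + 229/(-566 - 839) = -18962*(-1/2668) + 229/(-1405) = 9481/1334 + 229*(-1/1405) = 9481/1334 - 229/1405 = 13015319/1874270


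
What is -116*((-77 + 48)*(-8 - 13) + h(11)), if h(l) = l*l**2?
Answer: -225040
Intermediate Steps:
h(l) = l**3
-116*((-77 + 48)*(-8 - 13) + h(11)) = -116*((-77 + 48)*(-8 - 13) + 11**3) = -116*(-29*(-21) + 1331) = -116*(609 + 1331) = -116*1940 = -225040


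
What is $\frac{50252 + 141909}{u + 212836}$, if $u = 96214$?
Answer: $\frac{192161}{309050} \approx 0.62178$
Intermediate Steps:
$\frac{50252 + 141909}{u + 212836} = \frac{50252 + 141909}{96214 + 212836} = \frac{192161}{309050}$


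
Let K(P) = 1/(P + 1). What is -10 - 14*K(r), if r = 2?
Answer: -44/3 ≈ -14.667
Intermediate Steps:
K(P) = 1/(1 + P)
-10 - 14*K(r) = -10 - 14/(1 + 2) = -10 - 14/3 = -44/3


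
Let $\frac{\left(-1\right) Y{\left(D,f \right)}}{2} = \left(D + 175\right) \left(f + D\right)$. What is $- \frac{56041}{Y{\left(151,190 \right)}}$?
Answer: $\frac{56041}{222332} \approx 0.25206$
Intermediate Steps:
$Y{\left(D,f \right)} = - 2 \left(175 + D\right) \left(D + f\right)$ ($Y{\left(D,f \right)} = - 2 \left(D + 175\right) \left(f + D\right) = - 2 \left(175 + D\right) \left(D + f\right)$)
$- \frac{56041}{Y{\left(151,190 \right)}} = - \frac{56041}{\left(-350\right) 151 - 66500 - 2 \cdot 151^{2} - 302 \cdot 190} = - \frac{56041}{-52850 - 66500 - 45602 - 57380} = - \frac{56041}{-222332} = \left(-56041\right) \left(- \frac{1}{222332}\right) = \frac{56041}{222332}$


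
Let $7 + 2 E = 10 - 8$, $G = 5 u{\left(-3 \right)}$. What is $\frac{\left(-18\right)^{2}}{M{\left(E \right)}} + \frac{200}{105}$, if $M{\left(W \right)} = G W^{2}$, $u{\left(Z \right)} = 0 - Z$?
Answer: $\frac{14072}{2625} \approx 5.3608$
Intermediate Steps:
$u{\left(Z \right)} = - Z$
$G = 15$ ($G = 5 \left(\left(-1\right) \left(-3\right)\right) = 5 \cdot 3 = 15$)
$E = - \frac{5}{2}$ ($E = - \frac{7}{2} + \frac{10 - 8}{2} = - \frac{7}{2} + \frac{1}{2} \cdot 2 = - \frac{7}{2} + 1 = - \frac{5}{2} \approx -2.5$)
$M{\left(W \right)} = 15 W^{2}$
$\frac{\left(-18\right)^{2}}{M{\left(E \right)}} + \frac{200}{105} = \frac{\left(-18\right)^{2}}{15 \left(- \frac{5}{2}\right)^{2}} + \frac{200}{105} = \frac{324}{15 \cdot \frac{25}{4}} + 200 \cdot \frac{1}{105} = \frac{324}{\frac{375}{4}} + \frac{40}{21} = 324 \cdot \frac{4}{375} + \frac{40}{21} = \frac{432}{125} + \frac{40}{21} = \frac{14072}{2625}$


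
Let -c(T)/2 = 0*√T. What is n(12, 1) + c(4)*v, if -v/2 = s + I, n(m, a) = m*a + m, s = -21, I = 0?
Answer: 24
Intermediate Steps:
c(T) = 0 (c(T) = -0*√T = -2*0 = 0)
n(m, a) = m + a*m (n(m, a) = a*m + m = m + a*m)
v = 42 (v = -2*(-21 + 0) = -2*(-21) = 42)
n(12, 1) + c(4)*v = 12*(1 + 1) + 0*42 = 12*2 + 0 = 24 + 0 = 24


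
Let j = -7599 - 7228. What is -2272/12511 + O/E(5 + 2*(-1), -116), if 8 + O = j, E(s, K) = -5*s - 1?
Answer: 185564333/200176 ≈ 927.01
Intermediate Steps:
E(s, K) = -1 - 5*s
j = -14827
O = -14835 (O = -8 - 14827 = -14835)
-2272/12511 + O/E(5 + 2*(-1), -116) = -2272/12511 - 14835/(-1 - 5*(5 + 2*(-1))) = -2272*1/12511 - 14835/(-1 - 5*(5 - 2)) = -2272/12511 - 14835/(-1 - 5*3) = -2272/12511 - 14835/(-1 - 15) = -2272/12511 - 14835/(-16) = -2272/12511 - 14835*(-1/16) = -2272/12511 + 14835/16 = 185564333/200176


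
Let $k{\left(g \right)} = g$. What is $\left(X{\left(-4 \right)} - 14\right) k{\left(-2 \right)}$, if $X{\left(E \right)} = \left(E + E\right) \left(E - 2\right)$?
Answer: $-68$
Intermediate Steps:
$X{\left(E \right)} = 2 E \left(-2 + E\right)$
$\left(X{\left(-4 \right)} - 14\right) k{\left(-2 \right)} = \left(2 \left(-4\right) \left(-2 - 4\right) - 14\right) \left(-2\right) = \left(2 \left(-4\right) \left(-6\right) - 14\right) \left(-2\right) = \left(48 - 14\right) \left(-2\right) = 34 \left(-2\right) = -68$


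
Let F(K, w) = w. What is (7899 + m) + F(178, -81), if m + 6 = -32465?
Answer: -24653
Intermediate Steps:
m = -32471 (m = -6 - 32465 = -32471)
(7899 + m) + F(178, -81) = (7899 - 32471) - 81 = -24572 - 81 = -24653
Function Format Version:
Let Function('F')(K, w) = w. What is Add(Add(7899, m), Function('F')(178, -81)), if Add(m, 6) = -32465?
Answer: -24653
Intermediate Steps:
m = -32471 (m = Add(-6, -32465) = -32471)
Add(Add(7899, m), Function('F')(178, -81)) = Add(Add(7899, -32471), -81) = Add(-24572, -81) = -24653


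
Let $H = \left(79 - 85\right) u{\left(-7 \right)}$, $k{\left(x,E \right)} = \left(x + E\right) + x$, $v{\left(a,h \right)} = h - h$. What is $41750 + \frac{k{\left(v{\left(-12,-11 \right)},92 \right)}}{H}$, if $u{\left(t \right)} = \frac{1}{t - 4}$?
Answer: $\frac{125756}{3} \approx 41919.0$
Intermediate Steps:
$v{\left(a,h \right)} = 0$
$u{\left(t \right)} = \frac{1}{-4 + t}$
$k{\left(x,E \right)} = E + 2 x$ ($k{\left(x,E \right)} = \left(E + x\right) + x = E + 2 x$)
$H = \frac{6}{11}$ ($H = \frac{79 - 85}{-4 - 7} = - \frac{6}{-11} = \left(-6\right) \left(- \frac{1}{11}\right) = \frac{6}{11} \approx 0.54545$)
$41750 + \frac{k{\left(v{\left(-12,-11 \right)},92 \right)}}{H} = 41750 + \frac{92 + 2 \cdot 0}{\frac{6}{11}} = 41750 + \left(92 + 0\right) \frac{11}{6} = 41750 + 92 \cdot \frac{11}{6} = 41750 + \frac{506}{3} = \frac{125756}{3}$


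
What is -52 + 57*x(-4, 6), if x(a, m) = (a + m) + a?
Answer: -166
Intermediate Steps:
x(a, m) = m + 2*a
-52 + 57*x(-4, 6) = -52 + 57*(6 + 2*(-4)) = -52 + 57*(6 - 8) = -52 + 57*(-2) = -52 - 114 = -166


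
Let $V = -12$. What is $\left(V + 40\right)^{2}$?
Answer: $784$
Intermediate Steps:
$\left(V + 40\right)^{2} = \left(-12 + 40\right)^{2} = 28^{2} = 784$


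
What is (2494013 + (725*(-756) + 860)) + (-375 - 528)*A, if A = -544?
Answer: 2438005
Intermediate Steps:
(2494013 + (725*(-756) + 860)) + (-375 - 528)*A = (2494013 + (725*(-756) + 860)) + (-375 - 528)*(-544) = (2494013 + (-548100 + 860)) - 903*(-544) = (2494013 - 547240) + 491232 = 1946773 + 491232 = 2438005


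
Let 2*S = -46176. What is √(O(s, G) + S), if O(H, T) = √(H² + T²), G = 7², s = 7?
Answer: √(-23088 + 35*√2) ≈ 151.78*I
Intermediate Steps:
S = -23088 (S = (½)*(-46176) = -23088)
G = 49
√(O(s, G) + S) = √(√(7² + 49²) - 23088) = √(√(49 + 2401) - 23088) = √(√2450 - 23088) = √(35*√2 - 23088) = √(-23088 + 35*√2)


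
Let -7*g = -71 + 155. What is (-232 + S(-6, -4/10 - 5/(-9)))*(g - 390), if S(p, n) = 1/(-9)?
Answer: 279926/3 ≈ 93309.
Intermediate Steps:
S(p, n) = -⅑
g = -12 (g = -(-71 + 155)/7 = -⅐*84 = -12)
(-232 + S(-6, -4/10 - 5/(-9)))*(g - 390) = (-232 - ⅑)*(-12 - 390) = -2089/9*(-402) = 279926/3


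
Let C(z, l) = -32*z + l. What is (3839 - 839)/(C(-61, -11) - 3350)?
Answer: -3000/1409 ≈ -2.1292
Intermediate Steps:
C(z, l) = l - 32*z
(3839 - 839)/(C(-61, -11) - 3350) = (3839 - 839)/((-11 - 32*(-61)) - 3350) = 3000/((-11 + 1952) - 3350) = 3000/(1941 - 3350) = 3000/(-1409) = 3000*(-1/1409) = -3000/1409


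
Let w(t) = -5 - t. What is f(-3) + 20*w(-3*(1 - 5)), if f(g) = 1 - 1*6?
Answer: -345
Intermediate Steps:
f(g) = -5 (f(g) = 1 - 6 = -5)
f(-3) + 20*w(-3*(1 - 5)) = -5 + 20*(-5 - (-3)*(1 - 5)) = -5 + 20*(-5 - (-3)*(-4)) = -5 + 20*(-5 - 1*12) = -5 + 20*(-5 - 12) = -5 + 20*(-17) = -5 - 340 = -345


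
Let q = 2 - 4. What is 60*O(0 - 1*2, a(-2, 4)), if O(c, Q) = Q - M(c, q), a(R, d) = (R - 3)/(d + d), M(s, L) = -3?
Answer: 285/2 ≈ 142.50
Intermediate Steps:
q = -2
a(R, d) = (-3 + R)/(2*d) (a(R, d) = (-3 + R)/((2*d)) = (-3 + R)*(1/(2*d)) = (-3 + R)/(2*d))
O(c, Q) = 3 + Q (O(c, Q) = Q - 1*(-3) = Q + 3 = 3 + Q)
60*O(0 - 1*2, a(-2, 4)) = 60*(3 + (1/2)*(-3 - 2)/4) = 60*(3 + (1/2)*(1/4)*(-5)) = 60*(3 - 5/8) = 60*(19/8) = 285/2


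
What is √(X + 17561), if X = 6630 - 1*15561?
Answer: √8630 ≈ 92.898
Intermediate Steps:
X = -8931 (X = 6630 - 15561 = -8931)
√(X + 17561) = √(-8931 + 17561) = √8630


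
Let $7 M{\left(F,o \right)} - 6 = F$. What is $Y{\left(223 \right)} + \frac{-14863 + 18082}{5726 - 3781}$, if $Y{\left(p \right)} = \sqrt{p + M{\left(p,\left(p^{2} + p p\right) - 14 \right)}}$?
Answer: $\frac{3219}{1945} + \frac{\sqrt{12530}}{7} \approx 17.646$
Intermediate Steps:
$M{\left(F,o \right)} = \frac{6}{7} + \frac{F}{7}$
$Y{\left(p \right)} = \sqrt{\frac{6}{7} + \frac{8 p}{7}}$ ($Y{\left(p \right)} = \sqrt{p + \left(\frac{6}{7} + \frac{p}{7}\right)} = \sqrt{\frac{6}{7} + \frac{8 p}{7}}$)
$Y{\left(223 \right)} + \frac{-14863 + 18082}{5726 - 3781} = \frac{\sqrt{42 + 56 \cdot 223}}{7} + \frac{-14863 + 18082}{5726 - 3781} = \frac{\sqrt{42 + 12488}}{7} + \frac{3219}{1945} = \frac{\sqrt{12530}}{7} + 3219 \cdot \frac{1}{1945} = \frac{\sqrt{12530}}{7} + \frac{3219}{1945} = \frac{3219}{1945} + \frac{\sqrt{12530}}{7}$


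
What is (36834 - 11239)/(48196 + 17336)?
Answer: 25595/65532 ≈ 0.39057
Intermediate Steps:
(36834 - 11239)/(48196 + 17336) = 25595/65532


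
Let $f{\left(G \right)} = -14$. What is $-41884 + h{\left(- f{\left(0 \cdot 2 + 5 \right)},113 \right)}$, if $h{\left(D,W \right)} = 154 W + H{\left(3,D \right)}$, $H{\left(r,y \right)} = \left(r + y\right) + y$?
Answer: $-24451$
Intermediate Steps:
$H{\left(r,y \right)} = r + 2 y$
$h{\left(D,W \right)} = 3 + 2 D + 154 W$ ($h{\left(D,W \right)} = 154 W + \left(3 + 2 D\right) = 3 + 2 D + 154 W$)
$-41884 + h{\left(- f{\left(0 \cdot 2 + 5 \right)},113 \right)} = -41884 + \left(3 + 2 \left(\left(-1\right) \left(-14\right)\right) + 154 \cdot 113\right) = -41884 + \left(3 + 2 \cdot 14 + 17402\right) = -41884 + \left(3 + 28 + 17402\right) = -41884 + 17433 = -24451$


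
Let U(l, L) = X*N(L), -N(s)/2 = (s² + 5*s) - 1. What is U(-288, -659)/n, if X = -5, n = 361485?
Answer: 861970/72297 ≈ 11.923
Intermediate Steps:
N(s) = 2 - 10*s - 2*s² (N(s) = -2*((s² + 5*s) - 1) = -2*(-1 + s² + 5*s) = 2 - 10*s - 2*s²)
U(l, L) = -10 + 10*L² + 50*L (U(l, L) = -5*(2 - 10*L - 2*L²) = -10 + 10*L² + 50*L)
U(-288, -659)/n = (-10 + 10*(-659)² + 50*(-659))/361485 = (-10 + 10*434281 - 32950)*(1/361485) = (-10 + 4342810 - 32950)*(1/361485) = 4309850*(1/361485) = 861970/72297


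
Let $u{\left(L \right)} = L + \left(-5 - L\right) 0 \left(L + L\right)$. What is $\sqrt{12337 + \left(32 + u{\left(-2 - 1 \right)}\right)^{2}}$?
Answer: $\sqrt{13178} \approx 114.8$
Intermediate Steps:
$u{\left(L \right)} = L$ ($u{\left(L \right)} = L + \left(-5 - L\right) 0 \cdot 2 L = L + \left(-5 - L\right) 0 = L + 0 = L$)
$\sqrt{12337 + \left(32 + u{\left(-2 - 1 \right)}\right)^{2}} = \sqrt{12337 + \left(32 - 3\right)^{2}} = \sqrt{12337 + 29^{2}} = \sqrt{12337 + 841} = \sqrt{13178}$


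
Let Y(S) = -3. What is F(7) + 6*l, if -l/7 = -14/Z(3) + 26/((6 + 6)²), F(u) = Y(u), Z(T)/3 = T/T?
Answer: 2225/12 ≈ 185.42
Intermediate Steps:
Z(T) = 3 (Z(T) = 3*(T/T) = 3*1 = 3)
F(u) = -3
l = 2261/72 (l = -7*(-14/3 + 26/((6 + 6)²)) = -7*(-14*⅓ + 26/(12²)) = -7*(-14/3 + 26/144) = -7*(-14/3 + 26*(1/144)) = -7*(-14/3 + 13/72) = -7*(-323/72) = 2261/72 ≈ 31.403)
F(7) + 6*l = -3 + 6*(2261/72) = -3 + 2261/12 = 2225/12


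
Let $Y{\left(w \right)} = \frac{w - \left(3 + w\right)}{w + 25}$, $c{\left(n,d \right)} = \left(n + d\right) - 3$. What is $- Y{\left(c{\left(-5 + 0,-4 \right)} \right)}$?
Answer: $\frac{3}{13} \approx 0.23077$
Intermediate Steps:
$c{\left(n,d \right)} = -3 + d + n$ ($c{\left(n,d \right)} = \left(d + n\right) - 3 = -3 + d + n$)
$Y{\left(w \right)} = - \frac{3}{25 + w}$
$- Y{\left(c{\left(-5 + 0,-4 \right)} \right)} = - \frac{-3}{25 - 12} = - \frac{-3}{13} = \left(-1\right) \left(- \frac{3}{13}\right) = \frac{3}{13}$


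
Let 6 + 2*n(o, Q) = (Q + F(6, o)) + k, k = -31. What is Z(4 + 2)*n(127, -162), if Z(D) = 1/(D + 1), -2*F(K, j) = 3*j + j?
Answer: -453/14 ≈ -32.357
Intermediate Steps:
F(K, j) = -2*j (F(K, j) = -(3*j + j)/2 = -2*j)
n(o, Q) = -37/2 + Q/2 - o (n(o, Q) = -3 + ((Q - 2*o) - 31)/2 = -3 + (-31 + Q - 2*o)/2 = -3 + (-31/2 + Q/2 - o) = -37/2 + Q/2 - o)
Z(D) = 1/(1 + D)
Z(4 + 2)*n(127, -162) = (-37/2 + (1/2)*(-162) - 1*127)/(1 + (4 + 2)) = (-37/2 - 81 - 127)/(1 + 6) = -453/2/7 = (1/7)*(-453/2) = -453/14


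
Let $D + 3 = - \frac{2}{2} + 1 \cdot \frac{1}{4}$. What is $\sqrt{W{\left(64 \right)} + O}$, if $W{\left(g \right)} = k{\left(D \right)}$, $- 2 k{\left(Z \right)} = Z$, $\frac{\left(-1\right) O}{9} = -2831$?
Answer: $\frac{\sqrt{407694}}{4} \approx 159.63$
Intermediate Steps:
$O = 25479$ ($O = \left(-9\right) \left(-2831\right) = 25479$)
$D = - \frac{15}{4}$ ($D = -3 + \left(- \frac{2}{2} + 1 \cdot \frac{1}{4}\right) = -3 + \left(\left(-2\right) \frac{1}{2} + 1 \cdot \frac{1}{4}\right) = -3 + \left(-1 + \frac{1}{4}\right) = -3 - \frac{3}{4} = - \frac{15}{4} \approx -3.75$)
$k{\left(Z \right)} = - \frac{Z}{2}$
$W{\left(g \right)} = \frac{15}{8}$ ($W{\left(g \right)} = \left(- \frac{1}{2}\right) \left(- \frac{15}{4}\right) = \frac{15}{8}$)
$\sqrt{W{\left(64 \right)} + O} = \sqrt{\frac{15}{8} + 25479} = \sqrt{\frac{203847}{8}} = \frac{\sqrt{407694}}{4}$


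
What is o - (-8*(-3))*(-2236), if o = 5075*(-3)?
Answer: 38439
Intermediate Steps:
o = -15225
o - (-8*(-3))*(-2236) = -15225 - (-8*(-3))*(-2236) = -15225 - 24*(-2236) = -15225 - 1*(-53664) = -15225 + 53664 = 38439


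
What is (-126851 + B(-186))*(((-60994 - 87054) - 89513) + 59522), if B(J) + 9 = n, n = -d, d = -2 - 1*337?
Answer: 22525672319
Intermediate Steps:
d = -339 (d = -2 - 337 = -339)
n = 339 (n = -1*(-339) = 339)
B(J) = 330 (B(J) = -9 + 339 = 330)
(-126851 + B(-186))*(((-60994 - 87054) - 89513) + 59522) = (-126851 + 330)*(((-60994 - 87054) - 89513) + 59522) = -126521*((-148048 - 89513) + 59522) = -126521*(-237561 + 59522) = -126521*(-178039) = 22525672319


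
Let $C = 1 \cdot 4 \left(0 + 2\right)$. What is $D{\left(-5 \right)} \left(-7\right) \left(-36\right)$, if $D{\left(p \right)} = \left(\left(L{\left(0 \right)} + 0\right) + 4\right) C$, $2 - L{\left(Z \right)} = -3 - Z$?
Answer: $18144$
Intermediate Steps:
$L{\left(Z \right)} = 5 + Z$ ($L{\left(Z \right)} = 2 - \left(-3 - Z\right) = 2 + \left(3 + Z\right) = 5 + Z$)
$C = 8$ ($C = 1 \cdot 4 \cdot 2 = 1 \cdot 8 = 8$)
$D{\left(p \right)} = 72$ ($D{\left(p \right)} = \left(\left(\left(5 + 0\right) + 0\right) + 4\right) 8 = \left(\left(5 + 0\right) + 4\right) 8 = \left(5 + 4\right) 8 = 9 \cdot 8 = 72$)
$D{\left(-5 \right)} \left(-7\right) \left(-36\right) = 72 \left(-7\right) \left(-36\right) = \left(-504\right) \left(-36\right) = 18144$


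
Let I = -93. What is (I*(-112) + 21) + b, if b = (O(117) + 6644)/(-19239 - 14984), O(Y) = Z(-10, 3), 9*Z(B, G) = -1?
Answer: 3214609264/308007 ≈ 10437.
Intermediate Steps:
Z(B, G) = -⅑ (Z(B, G) = (⅑)*(-1) = -⅑)
O(Y) = -⅑
b = -59795/308007 (b = (-⅑ + 6644)/(-19239 - 14984) = (59795/9)/(-34223) = (59795/9)*(-1/34223) = -59795/308007 ≈ -0.19414)
(I*(-112) + 21) + b = (-93*(-112) + 21) - 59795/308007 = (10416 + 21) - 59795/308007 = 10437 - 59795/308007 = 3214609264/308007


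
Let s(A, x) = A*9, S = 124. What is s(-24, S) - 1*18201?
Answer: -18417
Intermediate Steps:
s(A, x) = 9*A
s(-24, S) - 1*18201 = 9*(-24) - 1*18201 = -216 - 18201 = -18417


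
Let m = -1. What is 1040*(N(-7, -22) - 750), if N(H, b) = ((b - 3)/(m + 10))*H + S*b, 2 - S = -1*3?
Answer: -7867600/9 ≈ -8.7418e+5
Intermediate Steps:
S = 5 (S = 2 - (-1)*3 = 2 - 1*(-3) = 2 + 3 = 5)
N(H, b) = 5*b + H*(-1/3 + b/9) (N(H, b) = ((b - 3)/(-1 + 10))*H + 5*b = ((-3 + b)/9)*H + 5*b = ((-3 + b)*(1/9))*H + 5*b = (-1/3 + b/9)*H + 5*b = H*(-1/3 + b/9) + 5*b = 5*b + H*(-1/3 + b/9))
1040*(N(-7, -22) - 750) = 1040*((5*(-22) - 1/3*(-7) + (1/9)*(-7)*(-22)) - 750) = 1040*((-110 + 7/3 + 154/9) - 750) = 1040*(-815/9 - 750) = 1040*(-7565/9) = -7867600/9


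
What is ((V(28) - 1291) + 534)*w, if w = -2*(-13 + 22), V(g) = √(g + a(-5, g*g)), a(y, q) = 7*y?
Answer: 13626 - 18*I*√7 ≈ 13626.0 - 47.624*I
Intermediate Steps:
V(g) = √(-35 + g) (V(g) = √(g + 7*(-5)) = √(g - 35) = √(-35 + g))
w = -18 (w = -2*9 = -18)
((V(28) - 1291) + 534)*w = ((√(-35 + 28) - 1291) + 534)*(-18) = ((√(-7) - 1291) + 534)*(-18) = ((I*√7 - 1291) + 534)*(-18) = ((-1291 + I*√7) + 534)*(-18) = (-757 + I*√7)*(-18) = 13626 - 18*I*√7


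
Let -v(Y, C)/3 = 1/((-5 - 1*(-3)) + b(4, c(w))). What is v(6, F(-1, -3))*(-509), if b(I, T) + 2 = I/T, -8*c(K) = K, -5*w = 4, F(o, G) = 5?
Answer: 509/12 ≈ 42.417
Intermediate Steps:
w = -⅘ (w = -⅕*4 = -⅘ ≈ -0.80000)
c(K) = -K/8
b(I, T) = -2 + I/T
v(Y, C) = -1/12 (v(Y, C) = -3/((-5 - 1*(-3)) + (-2 + 4/((-⅛*(-⅘))))) = -3/((-5 + 3) + (-2 + 4/(⅒))) = -3/(-2 + (-2 + 4*10)) = -3/(-2 + (-2 + 40)) = -3/(-2 + 38) = -3/36 = -3*1/36 = -1/12)
v(6, F(-1, -3))*(-509) = -1/12*(-509) = 509/12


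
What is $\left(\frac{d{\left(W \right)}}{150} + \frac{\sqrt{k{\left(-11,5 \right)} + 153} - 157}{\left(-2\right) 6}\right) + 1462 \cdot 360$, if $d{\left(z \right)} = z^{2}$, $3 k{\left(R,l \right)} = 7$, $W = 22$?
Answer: $\frac{52633631}{100} - \frac{\sqrt{1398}}{36} \approx 5.2634 \cdot 10^{5}$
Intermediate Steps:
$k{\left(R,l \right)} = \frac{7}{3}$ ($k{\left(R,l \right)} = \frac{1}{3} \cdot 7 = \frac{7}{3}$)
$\left(\frac{d{\left(W \right)}}{150} + \frac{\sqrt{k{\left(-11,5 \right)} + 153} - 157}{\left(-2\right) 6}\right) + 1462 \cdot 360 = \left(\frac{22^{2}}{150} + \frac{\sqrt{\frac{7}{3} + 153} - 157}{\left(-2\right) 6}\right) + 1462 \cdot 360 = \left(484 \cdot \frac{1}{150} + \frac{\sqrt{\frac{466}{3}} - 157}{-12}\right) + 526320 = \left(\frac{242}{75} + \left(\frac{\sqrt{1398}}{3} - 157\right) \left(- \frac{1}{12}\right)\right) + 526320 = \left(\frac{242}{75} + \left(-157 + \frac{\sqrt{1398}}{3}\right) \left(- \frac{1}{12}\right)\right) + 526320 = \left(\frac{242}{75} + \left(\frac{157}{12} - \frac{\sqrt{1398}}{36}\right)\right) + 526320 = \left(\frac{1631}{100} - \frac{\sqrt{1398}}{36}\right) + 526320 = \frac{52633631}{100} - \frac{\sqrt{1398}}{36}$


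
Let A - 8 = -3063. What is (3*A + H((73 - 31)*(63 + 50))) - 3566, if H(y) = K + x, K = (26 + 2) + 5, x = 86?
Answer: -12612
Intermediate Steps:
A = -3055 (A = 8 - 3063 = -3055)
K = 33 (K = 28 + 5 = 33)
H(y) = 119 (H(y) = 33 + 86 = 119)
(3*A + H((73 - 31)*(63 + 50))) - 3566 = (3*(-3055) + 119) - 3566 = (-9165 + 119) - 3566 = -9046 - 3566 = -12612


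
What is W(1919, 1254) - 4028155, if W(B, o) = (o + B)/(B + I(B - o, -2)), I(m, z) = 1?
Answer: -7734054427/1920 ≈ -4.0282e+6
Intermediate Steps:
W(B, o) = (B + o)/(1 + B) (W(B, o) = (o + B)/(B + 1) = (B + o)/(1 + B))
W(1919, 1254) - 4028155 = (1919 + 1254)/(1 + 1919) - 4028155 = 3173/1920 - 4028155 = -7734054427/1920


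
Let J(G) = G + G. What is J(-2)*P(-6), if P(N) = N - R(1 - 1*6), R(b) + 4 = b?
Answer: -12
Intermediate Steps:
R(b) = -4 + b
P(N) = 9 + N (P(N) = N - (-4 + (1 - 1*6)) = N - (-4 + (1 - 6)) = N - (-4 - 5) = N - 1*(-9) = N + 9 = 9 + N)
J(G) = 2*G
J(-2)*P(-6) = (2*(-2))*(9 - 6) = -4*3 = -12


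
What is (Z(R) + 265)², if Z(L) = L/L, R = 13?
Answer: 70756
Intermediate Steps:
Z(L) = 1
(Z(R) + 265)² = (1 + 265)² = 266² = 70756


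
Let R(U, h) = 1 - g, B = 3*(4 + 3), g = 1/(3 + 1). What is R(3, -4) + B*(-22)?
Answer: -1845/4 ≈ -461.25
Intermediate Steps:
g = ¼ (g = 1/4 = ¼ ≈ 0.25000)
B = 21 (B = 3*7 = 21)
R(U, h) = ¾ (R(U, h) = 1 - 1*¼ = 1 - ¼ = ¾)
R(3, -4) + B*(-22) = ¾ + 21*(-22) = ¾ - 462 = -1845/4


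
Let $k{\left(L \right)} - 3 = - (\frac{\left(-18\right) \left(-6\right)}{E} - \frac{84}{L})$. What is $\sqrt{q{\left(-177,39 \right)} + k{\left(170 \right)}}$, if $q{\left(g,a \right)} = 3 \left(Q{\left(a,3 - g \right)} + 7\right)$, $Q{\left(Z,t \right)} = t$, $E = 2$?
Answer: $\frac{8 \sqrt{57630}}{85} \approx 22.594$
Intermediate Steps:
$q{\left(g,a \right)} = 30 - 3 g$ ($q{\left(g,a \right)} = 3 \left(\left(3 - g\right) + 7\right) = 3 \left(10 - g\right) = 30 - 3 g$)
$k{\left(L \right)} = -51 + \frac{84}{L}$ ($k{\left(L \right)} = 3 - \left(\frac{\left(-18\right) \left(-6\right)}{2} - \frac{84}{L}\right) = 3 - \left(108 \cdot \frac{1}{2} - \frac{84}{L}\right) = 3 - \left(54 - \frac{84}{L}\right) = -51 + \frac{84}{L}$)
$\sqrt{q{\left(-177,39 \right)} + k{\left(170 \right)}} = \sqrt{\left(30 - -531\right) - \left(51 - \frac{84}{170}\right)} = \sqrt{\left(30 + 531\right) + \left(-51 + 84 \cdot \frac{1}{170}\right)} = \sqrt{561 + \left(-51 + \frac{42}{85}\right)} = \sqrt{561 - \frac{4293}{85}} = \sqrt{\frac{43392}{85}} = \frac{8 \sqrt{57630}}{85}$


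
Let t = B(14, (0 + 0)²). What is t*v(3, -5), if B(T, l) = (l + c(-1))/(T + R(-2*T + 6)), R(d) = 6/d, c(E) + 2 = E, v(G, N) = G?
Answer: -99/151 ≈ -0.65563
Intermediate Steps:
c(E) = -2 + E
B(T, l) = (-3 + l)/(T + 6/(6 - 2*T)) (B(T, l) = (l + (-2 - 1))/(T + 6/(-2*T + 6)) = (l - 3)/(T + 6/(6 - 2*T)) = (-3 + l)/(T + 6/(6 - 2*T)))
t = -33/151 (t = (-3 + 14)*(-3 + (0 + 0)²)/(-3 + 14*(-3 + 14)) = 11*(-3 + 0²)/(-3 + 14*11) = 11*(-3 + 0)/(-3 + 154) = 11*(-3)/151 = (1/151)*11*(-3) = -33/151 ≈ -0.21854)
t*v(3, -5) = -33/151*3 = -99/151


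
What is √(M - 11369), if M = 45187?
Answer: √33818 ≈ 183.90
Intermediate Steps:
√(M - 11369) = √(45187 - 11369) = √33818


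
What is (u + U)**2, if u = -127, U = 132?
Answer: 25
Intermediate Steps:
(u + U)**2 = (-127 + 132)**2 = 5**2 = 25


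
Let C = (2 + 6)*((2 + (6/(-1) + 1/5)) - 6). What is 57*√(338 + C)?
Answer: 57*√6490/5 ≈ 918.39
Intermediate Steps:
C = -392/5 (C = 8*((2 + (6*(-1) + 1*(⅕))) - 6) = 8*((2 + (-6 + ⅕)) - 6) = 8*((2 - 29/5) - 6) = 8*(-19/5 - 6) = 8*(-49/5) = -392/5 ≈ -78.400)
57*√(338 + C) = 57*√(338 - 392/5) = 57*√(1298/5) = 57*(√6490/5) = 57*√6490/5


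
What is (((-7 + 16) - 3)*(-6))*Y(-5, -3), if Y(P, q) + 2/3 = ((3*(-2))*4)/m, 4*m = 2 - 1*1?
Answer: 3480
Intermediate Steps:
m = ¼ (m = (2 - 1*1)/4 = (2 - 1)/4 = (¼)*1 = ¼ ≈ 0.25000)
Y(P, q) = -290/3 (Y(P, q) = -⅔ + ((3*(-2))*4)/(¼) = -⅔ - 6*4*4 = -⅔ - 24*4 = -⅔ - 96 = -290/3)
(((-7 + 16) - 3)*(-6))*Y(-5, -3) = (((-7 + 16) - 3)*(-6))*(-290/3) = ((9 - 3)*(-6))*(-290/3) = (6*(-6))*(-290/3) = -36*(-290/3) = 3480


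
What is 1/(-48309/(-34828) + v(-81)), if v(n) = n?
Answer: -34828/2772759 ≈ -0.012561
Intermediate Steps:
1/(-48309/(-34828) + v(-81)) = 1/(-48309/(-34828) - 81) = 1/(-48309*(-1/34828) - 81) = 1/(48309/34828 - 81) = 1/(-2772759/34828) = -34828/2772759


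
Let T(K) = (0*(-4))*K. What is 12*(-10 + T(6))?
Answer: -120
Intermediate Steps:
T(K) = 0 (T(K) = 0*K = 0)
12*(-10 + T(6)) = 12*(-10 + 0) = 12*(-10) = -120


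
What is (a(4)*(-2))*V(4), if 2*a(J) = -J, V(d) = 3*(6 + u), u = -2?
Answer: 48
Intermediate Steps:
V(d) = 12 (V(d) = 3*(6 - 2) = 3*4 = 12)
a(J) = -J/2 (a(J) = (-J)/2 = -J/2)
(a(4)*(-2))*V(4) = (-½*4*(-2))*12 = -2*(-2)*12 = 4*12 = 48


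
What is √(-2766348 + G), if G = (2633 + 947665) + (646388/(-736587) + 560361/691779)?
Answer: I*√5821375940488758913454795835/56617268697 ≈ 1347.6*I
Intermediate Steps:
G = 161409820156993003/169851806091 (G = 950298 + (646388*(-1/736587) + 560361*(1/691779)) = 950298 + (-646388/736587 + 186787/230593) = 950298 - 11467672115/169851806091 = 161409820156993003/169851806091 ≈ 9.5030e+5)
√(-2766348 + G) = √(-2766348 + 161409820156993003/169851806091) = √(-308459383919232665/169851806091) = I*√5821375940488758913454795835/56617268697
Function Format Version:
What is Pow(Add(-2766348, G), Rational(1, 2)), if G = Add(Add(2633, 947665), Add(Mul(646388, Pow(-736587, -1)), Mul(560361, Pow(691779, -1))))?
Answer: Mul(Rational(1, 56617268697), I, Pow(5821375940488758913454795835, Rational(1, 2))) ≈ Mul(1347.6, I)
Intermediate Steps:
G = Rational(161409820156993003, 169851806091) (G = Add(950298, Add(Mul(646388, Rational(-1, 736587)), Mul(560361, Rational(1, 691779)))) = Add(950298, Add(Rational(-646388, 736587), Rational(186787, 230593))) = Add(950298, Rational(-11467672115, 169851806091)) = Rational(161409820156993003, 169851806091) ≈ 9.5030e+5)
Pow(Add(-2766348, G), Rational(1, 2)) = Pow(Add(-2766348, Rational(161409820156993003, 169851806091)), Rational(1, 2)) = Pow(Rational(-308459383919232665, 169851806091), Rational(1, 2)) = Mul(Rational(1, 56617268697), I, Pow(5821375940488758913454795835, Rational(1, 2)))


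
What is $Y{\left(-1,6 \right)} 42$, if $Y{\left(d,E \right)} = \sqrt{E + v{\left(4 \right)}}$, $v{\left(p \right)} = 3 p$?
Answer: $126 \sqrt{2} \approx 178.19$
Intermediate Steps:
$Y{\left(d,E \right)} = \sqrt{12 + E}$ ($Y{\left(d,E \right)} = \sqrt{E + 3 \cdot 4} = \sqrt{E + 12} = \sqrt{12 + E}$)
$Y{\left(-1,6 \right)} 42 = \sqrt{12 + 6} \cdot 42 = \sqrt{18} \cdot 42 = 3 \sqrt{2} \cdot 42 = 126 \sqrt{2}$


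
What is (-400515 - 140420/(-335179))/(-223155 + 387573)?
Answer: -2275323335/934058658 ≈ -2.4360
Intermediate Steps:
(-400515 - 140420/(-335179))/(-223155 + 387573) = (-400515 - 140420*(-1/335179))/164418 = (-400515 + 2380/5681)*(1/164418) = -2275323335/5681*1/164418 = -2275323335/934058658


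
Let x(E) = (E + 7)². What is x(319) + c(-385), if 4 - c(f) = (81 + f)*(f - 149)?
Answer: -56056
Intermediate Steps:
x(E) = (7 + E)²
c(f) = 4 - (-149 + f)*(81 + f) (c(f) = 4 - (81 + f)*(f - 149) = 4 - (81 + f)*(-149 + f) = 4 - (-149 + f)*(81 + f))
x(319) + c(-385) = (7 + 319)² + (12073 - 1*(-385)² + 68*(-385)) = 326² + (12073 - 1*148225 - 26180) = 106276 + (12073 - 148225 - 26180) = 106276 - 162332 = -56056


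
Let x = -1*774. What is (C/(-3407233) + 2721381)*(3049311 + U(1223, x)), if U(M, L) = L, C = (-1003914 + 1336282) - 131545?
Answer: 28267190300846649150/3407233 ≈ 8.2962e+12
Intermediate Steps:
x = -774
C = 200823 (C = 332368 - 131545 = 200823)
(C/(-3407233) + 2721381)*(3049311 + U(1223, x)) = (200823/(-3407233) + 2721381)*(3049311 - 774) = (200823*(-1/3407233) + 2721381)*3048537 = (-200823/3407233 + 2721381)*3048537 = (9272378947950/3407233)*3048537 = 28267190300846649150/3407233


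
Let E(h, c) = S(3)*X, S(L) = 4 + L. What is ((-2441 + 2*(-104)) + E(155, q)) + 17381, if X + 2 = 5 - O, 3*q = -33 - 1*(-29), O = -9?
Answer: 14816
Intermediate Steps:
q = -4/3 (q = (-33 - 1*(-29))/3 = (-33 + 29)/3 = (⅓)*(-4) = -4/3 ≈ -1.3333)
X = 12 (X = -2 + (5 - 1*(-9)) = -2 + (5 + 9) = -2 + 14 = 12)
E(h, c) = 84 (E(h, c) = (4 + 3)*12 = 7*12 = 84)
((-2441 + 2*(-104)) + E(155, q)) + 17381 = ((-2441 + 2*(-104)) + 84) + 17381 = ((-2441 - 208) + 84) + 17381 = (-2649 + 84) + 17381 = -2565 + 17381 = 14816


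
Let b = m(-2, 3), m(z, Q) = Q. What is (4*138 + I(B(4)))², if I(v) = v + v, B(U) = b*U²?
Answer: 419904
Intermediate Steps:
b = 3
B(U) = 3*U²
I(v) = 2*v
(4*138 + I(B(4)))² = (4*138 + 2*(3*4²))² = (552 + 2*(3*16))² = (552 + 2*48)² = (552 + 96)² = 648² = 419904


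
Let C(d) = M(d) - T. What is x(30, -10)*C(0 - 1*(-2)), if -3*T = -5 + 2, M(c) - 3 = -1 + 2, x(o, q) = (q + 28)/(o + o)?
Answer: 9/10 ≈ 0.90000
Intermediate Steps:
x(o, q) = (28 + q)/(2*o) (x(o, q) = (28 + q)/((2*o)) = (28 + q)*(1/(2*o)) = (28 + q)/(2*o))
M(c) = 4 (M(c) = 3 + (-1 + 2) = 3 + 1 = 4)
T = 1 (T = -(-5 + 2)/3 = -⅓*(-3) = 1)
C(d) = 3 (C(d) = 4 - 1*1 = 4 - 1 = 3)
x(30, -10)*C(0 - 1*(-2)) = ((½)*(28 - 10)/30)*3 = ((½)*(1/30)*18)*3 = (3/10)*3 = 9/10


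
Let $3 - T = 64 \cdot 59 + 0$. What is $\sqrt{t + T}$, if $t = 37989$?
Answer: $2 \sqrt{8554} \approx 184.98$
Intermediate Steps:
$T = -3773$ ($T = 3 - \left(64 \cdot 59 + 0\right) = 3 - \left(3776 + 0\right) = 3 - 3776 = -3773$)
$\sqrt{t + T} = \sqrt{37989 - 3773} = \sqrt{34216} = 2 \sqrt{8554}$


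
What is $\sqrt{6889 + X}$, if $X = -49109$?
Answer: $2 i \sqrt{10555} \approx 205.48 i$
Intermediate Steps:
$\sqrt{6889 + X} = \sqrt{6889 - 49109} = \sqrt{-42220} = 2 i \sqrt{10555}$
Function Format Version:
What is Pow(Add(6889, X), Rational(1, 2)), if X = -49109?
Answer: Mul(2, I, Pow(10555, Rational(1, 2))) ≈ Mul(205.48, I)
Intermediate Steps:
Pow(Add(6889, X), Rational(1, 2)) = Pow(Add(6889, -49109), Rational(1, 2)) = Pow(-42220, Rational(1, 2)) = Mul(2, I, Pow(10555, Rational(1, 2)))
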